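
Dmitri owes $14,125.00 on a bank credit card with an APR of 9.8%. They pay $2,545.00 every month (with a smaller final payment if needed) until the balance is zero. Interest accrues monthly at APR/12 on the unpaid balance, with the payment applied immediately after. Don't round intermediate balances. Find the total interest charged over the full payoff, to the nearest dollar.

$391

Monthly rate r = 9.8%/12 = 0.816667% = 0.00816667.
Payoff takes n = ⌈−ln(1 − rB₀/P)/ln(1+r)⌉ = ⌈5.703⌉ = 6 payments; the last is $1,791.23.
Total paid = 5·$2,545.00 + $1,791.23 = $14,516.23.
Total interest = total paid − principal = $14,516.23 − $14,125.00 = $391.23.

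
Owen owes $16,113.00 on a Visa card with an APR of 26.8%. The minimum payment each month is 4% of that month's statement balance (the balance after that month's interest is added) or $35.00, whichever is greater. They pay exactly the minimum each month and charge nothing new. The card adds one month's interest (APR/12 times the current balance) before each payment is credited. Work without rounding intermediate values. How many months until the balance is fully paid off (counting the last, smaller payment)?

Monthly rate r = 26.8%/12 = 2.23333% = 0.0223333.
While 4% of the post-interest balance exceeds $35.00, each month B ← (B·(1+r))·(1 − 0.04), i.e. B shrinks by the factor (1+r)·0.96 = 0.98144.
This holds for months 1–157. Entering month 158 the balance is $850.72; 4% of the post-interest balance is now below $35.00, so the flat $35.00 minimum applies from here.
From month 158 a fixed $35.00 at rate r clears $850.72 in 36 more payments. Total: 157 + 36 = 193 months.

193 months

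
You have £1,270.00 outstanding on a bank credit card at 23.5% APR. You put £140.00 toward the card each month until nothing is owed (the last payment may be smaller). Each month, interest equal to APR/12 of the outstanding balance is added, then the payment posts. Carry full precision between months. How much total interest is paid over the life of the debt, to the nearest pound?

Monthly rate r = 23.5%/12 = 1.95833% = 0.0195833.
Payoff takes n = ⌈−ln(1 − rB₀/P)/ln(1+r)⌉ = ⌈10.085⌉ = 11 payments; the last is £12.00.
Total paid = 10·£140.00 + £12.00 = £1,412.00.
Total interest = total paid − principal = £1,412.00 − £1,270.00 = £142.00.

£142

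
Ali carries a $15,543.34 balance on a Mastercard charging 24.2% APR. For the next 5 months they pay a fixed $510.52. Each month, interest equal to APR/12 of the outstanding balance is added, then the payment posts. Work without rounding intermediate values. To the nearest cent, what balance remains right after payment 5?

Monthly rate r = 24.2%/12 = 2.01667% = 0.0201667.
Each month: B ← B·(1+r) − $510.52.
Month 1: interest $313.46; balance after payment $15,346.28.
Month 2: interest $309.48; balance after payment $15,145.24.
Month 3: interest $305.43; balance after payment $14,940.15.
Month 4: interest $301.29; balance after payment $14,730.92.
Month 5: interest $297.07; balance after payment $14,517.48.

$14,517.48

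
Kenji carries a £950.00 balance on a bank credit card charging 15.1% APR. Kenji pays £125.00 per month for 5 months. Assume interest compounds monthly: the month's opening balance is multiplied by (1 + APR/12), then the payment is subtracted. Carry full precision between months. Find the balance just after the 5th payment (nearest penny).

Monthly rate r = 15.1%/12 = 1.25833% = 0.0125833.
Each month: B ← B·(1+r) − £125.00.
Month 1: interest £11.95; balance after payment £836.95.
Month 2: interest £10.53; balance after payment £722.49.
Month 3: interest £9.09; balance after payment £606.58.
Month 4: interest £7.63; balance after payment £489.21.
Month 5: interest £6.16; balance after payment £370.37.

£370.37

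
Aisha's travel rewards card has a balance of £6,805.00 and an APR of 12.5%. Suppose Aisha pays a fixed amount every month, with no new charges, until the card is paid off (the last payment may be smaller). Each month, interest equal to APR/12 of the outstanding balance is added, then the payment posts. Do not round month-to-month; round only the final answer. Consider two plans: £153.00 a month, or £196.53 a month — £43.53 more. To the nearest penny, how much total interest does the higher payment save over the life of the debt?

£703.96

Monthly rate r = 12.5%/12 = 1.04167% = 0.0104167.
At £153.00/mo: n = ⌈−ln(1 − rB₀/P)/ln(1+r)⌉ = 61 payments (last £8.24); total interest = total paid − £6,805.00 = £2,383.24.
At £196.53/mo: 44 payments (last £33.49); total interest £1,679.28.
Interest saved = £2,383.24 − £1,679.28 = £703.96.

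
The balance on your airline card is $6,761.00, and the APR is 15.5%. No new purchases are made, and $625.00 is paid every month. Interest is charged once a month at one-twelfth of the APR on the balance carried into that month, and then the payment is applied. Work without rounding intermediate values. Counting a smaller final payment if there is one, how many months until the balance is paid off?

Monthly rate r = 15.5%/12 = 1.29167% = 0.0129167.
Recurrence: B ← B·(1+r) − $625.00.
Month 1: interest $87.33; balance after payment $6,223.33.
Month 2: interest $80.38; balance after payment $5,678.71.
Closed form: n = −ln(1 − rB₀/P)/ln(1+r) = −ln(0.86027)/ln(1.01292) ≈ 11.727, so the balance reaches zero during payment 12.

12 months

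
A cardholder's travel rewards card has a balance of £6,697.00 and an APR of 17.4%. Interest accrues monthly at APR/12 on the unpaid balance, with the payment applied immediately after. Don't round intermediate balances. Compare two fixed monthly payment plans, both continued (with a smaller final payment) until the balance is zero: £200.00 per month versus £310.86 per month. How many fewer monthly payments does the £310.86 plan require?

Monthly rate r = 17.4%/12 = 1.45% = 0.0145.
At £200.00/mo: n = ⌈−ln(1 − rB₀/P)/ln(1+r)⌉ = 47 payments (last £33.72); total interest = total paid − £6,697.00 = £2,536.72.
At £310.86/mo: 27 payments (last £4.92); total interest £1,390.28.
Payments saved = 47 − 27 = 20.

20 fewer payments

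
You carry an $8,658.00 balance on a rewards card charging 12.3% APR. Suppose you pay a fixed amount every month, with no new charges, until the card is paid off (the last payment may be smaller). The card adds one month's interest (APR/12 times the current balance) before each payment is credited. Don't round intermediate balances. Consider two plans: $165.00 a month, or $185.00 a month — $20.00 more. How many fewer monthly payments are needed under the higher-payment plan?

Monthly rate r = 12.3%/12 = 1.025% = 0.01025.
At $165.00/mo: n = ⌈−ln(1 − rB₀/P)/ln(1+r)⌉ = 76 payments (last $113.75); total interest = total paid − $8,658.00 = $3,830.75.
At $185.00/mo: 65 payments (last $12.56); total interest $3,194.56.
Payments saved = 76 − 65 = 11.

11 fewer payments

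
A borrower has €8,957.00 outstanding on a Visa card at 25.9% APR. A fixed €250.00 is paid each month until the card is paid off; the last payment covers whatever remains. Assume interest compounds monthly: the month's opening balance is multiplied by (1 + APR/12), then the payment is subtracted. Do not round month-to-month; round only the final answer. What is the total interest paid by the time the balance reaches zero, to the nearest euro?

€8,419

Monthly rate r = 25.9%/12 = 2.15833% = 0.0215833.
Payoff takes n = ⌈−ln(1 − rB₀/P)/ln(1+r)⌉ = ⌈69.500⌉ = 70 payments; the last is €125.55.
Total paid = 69·€250.00 + €125.55 = €17,375.55.
Total interest = total paid − principal = €17,375.55 − €8,957.00 = €8,418.55.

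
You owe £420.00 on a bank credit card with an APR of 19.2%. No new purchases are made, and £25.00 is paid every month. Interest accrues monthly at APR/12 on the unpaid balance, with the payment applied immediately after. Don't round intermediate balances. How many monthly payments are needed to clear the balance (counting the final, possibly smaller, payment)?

Monthly rate r = 19.2%/12 = 1.6% = 0.016.
Recurrence: B ← B·(1+r) − £25.00.
Month 1: interest £6.72; balance after payment £401.72.
Month 2: interest £6.43; balance after payment £383.15.
Closed form: n = −ln(1 − rB₀/P)/ln(1+r) = −ln(0.7312)/ln(1.016) ≈ 19.723, so the balance reaches zero during payment 20.

20 months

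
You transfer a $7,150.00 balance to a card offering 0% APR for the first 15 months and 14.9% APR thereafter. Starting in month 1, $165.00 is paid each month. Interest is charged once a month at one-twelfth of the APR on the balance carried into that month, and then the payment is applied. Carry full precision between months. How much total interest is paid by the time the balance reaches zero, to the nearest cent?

Promo months 1–15 at r₀ = 0%/12 = 0; months 16+ at r₁ = 14.9%/12 = 0.0124167.
After month 15 (no interest yet): B = $7,150.00 − 15·$165.00 = $4,675.00.
Then at r₁ with $165.00/mo: n₂ = −ln(1 − r₁·B/P)/ln(1+r₁) ≈ 35.13 → 36 more payments.
Total paid = 50·$165.00 + $22.28 = $8,272.28; interest = $8,272.28 − $7,150.00 = $1,122.28.

$1,122.28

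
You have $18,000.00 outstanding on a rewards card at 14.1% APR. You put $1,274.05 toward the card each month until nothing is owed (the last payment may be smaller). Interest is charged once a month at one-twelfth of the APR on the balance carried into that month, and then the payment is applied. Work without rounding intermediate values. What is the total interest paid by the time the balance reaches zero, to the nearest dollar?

$1,800

Monthly rate r = 14.1%/12 = 1.175% = 0.01175.
Payoff takes n = ⌈−ln(1 − rB₀/P)/ln(1+r)⌉ = ⌈15.540⌉ = 16 payments; the last is $689.68.
Total paid = 15·$1,274.05 + $689.68 = $19,800.43.
Total interest = total paid − principal = $19,800.43 − $18,000.00 = $1,800.43.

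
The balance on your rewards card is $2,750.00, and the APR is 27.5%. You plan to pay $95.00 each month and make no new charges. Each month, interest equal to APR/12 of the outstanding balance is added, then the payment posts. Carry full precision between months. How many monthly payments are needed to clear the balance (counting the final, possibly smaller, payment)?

Monthly rate r = 27.5%/12 = 2.29167% = 0.0229167.
Recurrence: B ← B·(1+r) − $95.00.
Month 1: interest $63.02; balance after payment $2,718.02.
Month 2: interest $62.29; balance after payment $2,685.31.
Closed form: n = −ln(1 − rB₀/P)/ln(1+r) = −ln(0.33662)/ln(1.02292) ≈ 48.053, so the balance reaches zero during payment 49.

49 months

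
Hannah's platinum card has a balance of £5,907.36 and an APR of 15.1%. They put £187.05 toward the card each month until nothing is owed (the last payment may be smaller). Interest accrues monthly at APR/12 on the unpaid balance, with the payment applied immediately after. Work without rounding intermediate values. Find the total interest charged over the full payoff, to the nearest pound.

Monthly rate r = 15.1%/12 = 1.25833% = 0.0125833.
Payoff takes n = ⌈−ln(1 − rB₀/P)/ln(1+r)⌉ = ⌈40.505⌉ = 41 payments; the last is £94.74.
Total paid = 40·£187.05 + £94.74 = £7,576.74.
Total interest = total paid − principal = £7,576.74 − £5,907.36 = £1,669.38.

£1,669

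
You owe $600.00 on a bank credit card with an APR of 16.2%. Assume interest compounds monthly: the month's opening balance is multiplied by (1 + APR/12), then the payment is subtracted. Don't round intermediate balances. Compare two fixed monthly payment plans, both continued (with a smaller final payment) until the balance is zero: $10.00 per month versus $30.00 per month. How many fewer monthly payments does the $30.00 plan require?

100 fewer payments

Monthly rate r = 16.2%/12 = 1.35% = 0.0135.
At $10.00/mo: n = ⌈−ln(1 − rB₀/P)/ln(1+r)⌉ = 124 payments (last $8.47); total interest = total paid − $600.00 = $638.47.
At $30.00/mo: 24 payments (last $14.12); total interest $104.12.
Payments saved = 124 − 24 = 100.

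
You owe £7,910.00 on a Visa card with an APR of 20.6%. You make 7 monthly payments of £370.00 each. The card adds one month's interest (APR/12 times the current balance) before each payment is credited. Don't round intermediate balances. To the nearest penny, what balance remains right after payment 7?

£6,183.63

Monthly rate r = 20.6%/12 = 1.71667% = 0.0171667.
Each month: B ← B·(1+r) − £370.00.
Month 1: interest £135.79; balance after payment £7,675.79.
Month 2: interest £131.77; balance after payment £7,437.56.
Month 3: interest £127.68; balance after payment £7,195.23.
Month 4: interest £123.52; balance after payment £6,948.75.
Month 5: interest £119.29; balance after payment £6,698.04.
Month 6: interest £114.98; balance after payment £6,443.02.
Month 7: interest £110.61; balance after payment £6,183.63.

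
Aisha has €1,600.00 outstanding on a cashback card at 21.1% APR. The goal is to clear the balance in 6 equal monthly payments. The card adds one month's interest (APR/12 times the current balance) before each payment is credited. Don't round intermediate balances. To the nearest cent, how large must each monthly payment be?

Monthly rate r = 21.1%/12 = 1.75833% = 0.0175833.
Level-payment amortization: P = B₀·r / (1 − (1+r)^(−n)) = 1600.00·0.0175833 / (1 − 1.01758^(−6)).
Denominator 1 − (1+r)^(−6) = 0.0993001533.
P = 28.1333 / 0.0993001533 ≈ 283.32.

€283.32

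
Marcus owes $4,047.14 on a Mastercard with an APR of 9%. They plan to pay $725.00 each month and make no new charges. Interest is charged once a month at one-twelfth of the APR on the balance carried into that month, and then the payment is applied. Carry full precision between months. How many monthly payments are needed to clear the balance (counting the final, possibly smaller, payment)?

6 payments

Monthly rate r = 9%/12 = 0.75% = 0.0075.
Recurrence: B ← B·(1+r) − $725.00.
Month 1: interest $30.35; balance after payment $3,352.49.
Month 2: interest $25.14; balance after payment $2,652.64.
Month 3: interest $19.89; balance after payment $1,947.53.
Month 4: interest $14.61; balance after payment $1,237.14.
Month 5: interest $9.28; balance after payment $521.42.
Month 6: interest $3.91; balance after payment $0.00.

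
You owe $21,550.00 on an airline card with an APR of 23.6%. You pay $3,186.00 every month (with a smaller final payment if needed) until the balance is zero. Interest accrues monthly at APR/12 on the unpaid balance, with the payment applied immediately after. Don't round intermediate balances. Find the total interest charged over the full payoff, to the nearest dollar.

$1,808

Monthly rate r = 23.6%/12 = 1.96667% = 0.0196667.
Payoff takes n = ⌈−ln(1 − rB₀/P)/ln(1+r)⌉ = ⌈7.329⌉ = 8 payments; the last is $1,056.17.
Total paid = 7·$3,186.00 + $1,056.17 = $23,358.17.
Total interest = total paid − principal = $23,358.17 − $21,550.00 = $1,808.17.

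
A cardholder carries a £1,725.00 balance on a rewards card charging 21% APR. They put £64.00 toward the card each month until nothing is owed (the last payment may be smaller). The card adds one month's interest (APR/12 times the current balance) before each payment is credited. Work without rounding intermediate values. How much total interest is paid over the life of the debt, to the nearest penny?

£628.90

Monthly rate r = 21%/12 = 1.75% = 0.0175.
Payoff takes n = ⌈−ln(1 − rB₀/P)/ln(1+r)⌉ = ⌈36.778⌉ = 37 payments; the last is £49.90.
Total paid = 36·£64.00 + £49.90 = £2,353.90.
Total interest = total paid − principal = £2,353.90 − £1,725.00 = £628.90.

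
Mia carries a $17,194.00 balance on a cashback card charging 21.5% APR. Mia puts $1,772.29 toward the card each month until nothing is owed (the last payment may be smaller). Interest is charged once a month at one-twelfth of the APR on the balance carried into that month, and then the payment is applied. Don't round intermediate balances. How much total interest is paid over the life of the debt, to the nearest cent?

Monthly rate r = 21.5%/12 = 1.79167% = 0.0179167.
Payoff takes n = ⌈−ln(1 − rB₀/P)/ln(1+r)⌉ = ⌈10.752⌉ = 11 payments; the last is $1,336.47.
Total paid = 10·$1,772.29 + $1,336.47 = $19,059.37.
Total interest = total paid − principal = $19,059.37 − $17,194.00 = $1,865.37.

$1,865.37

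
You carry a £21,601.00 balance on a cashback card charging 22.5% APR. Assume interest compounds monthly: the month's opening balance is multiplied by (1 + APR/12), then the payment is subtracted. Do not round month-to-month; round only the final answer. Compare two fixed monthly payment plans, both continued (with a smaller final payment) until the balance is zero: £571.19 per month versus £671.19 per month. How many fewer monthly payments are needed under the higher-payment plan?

Monthly rate r = 22.5%/12 = 1.875% = 0.01875.
At £571.19/mo: n = ⌈−ln(1 − rB₀/P)/ln(1+r)⌉ = 67 payments (last £267.65); total interest = total paid − £21,601.00 = £16,365.19.
At £671.19/mo: 50 payments (last £531.06); total interest £11,818.37.
Payments saved = 67 − 50 = 17.

17 fewer payments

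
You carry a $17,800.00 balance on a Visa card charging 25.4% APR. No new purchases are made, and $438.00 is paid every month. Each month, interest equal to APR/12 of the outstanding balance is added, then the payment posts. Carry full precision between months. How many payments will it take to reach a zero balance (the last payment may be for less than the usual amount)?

Monthly rate r = 25.4%/12 = 2.11667% = 0.0211667.
Recurrence: B ← B·(1+r) − $438.00.
Month 1: interest $376.77; balance after payment $17,738.77.
Month 2: interest $375.47; balance after payment $17,676.24.
Closed form: n = −ln(1 − rB₀/P)/ln(1+r) = −ln(0.1398)/ln(1.02117) ≈ 93.934, so the balance reaches zero during payment 94.

94 months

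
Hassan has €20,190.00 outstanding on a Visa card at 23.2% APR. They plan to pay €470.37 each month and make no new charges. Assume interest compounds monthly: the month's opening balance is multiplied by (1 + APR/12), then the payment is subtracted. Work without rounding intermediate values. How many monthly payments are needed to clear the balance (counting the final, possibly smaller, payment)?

93 months

Monthly rate r = 23.2%/12 = 1.93333% = 0.0193333.
Recurrence: B ← B·(1+r) − €470.37.
Month 1: interest €390.34; balance after payment €20,109.97.
Month 2: interest €388.79; balance after payment €20,028.39.
Closed form: n = −ln(1 − rB₀/P)/ln(1+r) = −ln(0.17014)/ln(1.01933) ≈ 92.492, so the balance reaches zero during payment 93.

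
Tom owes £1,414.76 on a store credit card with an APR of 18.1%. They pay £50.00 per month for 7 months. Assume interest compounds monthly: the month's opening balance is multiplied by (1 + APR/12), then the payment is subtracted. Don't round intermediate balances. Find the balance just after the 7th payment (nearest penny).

£1,204.83

Monthly rate r = 18.1%/12 = 1.50833% = 0.0150833.
Each month: B ← B·(1+r) − £50.00.
Month 1: interest £21.34; balance after payment £1,386.10.
Month 2: interest £20.91; balance after payment £1,357.01.
Month 3: interest £20.47; balance after payment £1,327.47.
Month 4: interest £20.02; balance after payment £1,297.50.
Month 5: interest £19.57; balance after payment £1,267.07.
Month 6: interest £19.11; balance after payment £1,236.18.
Month 7: interest £18.65; balance after payment £1,204.83.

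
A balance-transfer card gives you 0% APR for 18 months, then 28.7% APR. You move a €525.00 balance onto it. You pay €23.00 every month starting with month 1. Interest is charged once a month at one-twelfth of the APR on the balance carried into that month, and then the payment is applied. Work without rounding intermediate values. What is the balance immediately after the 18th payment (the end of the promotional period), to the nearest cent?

Promo months 1–18 at r₀ = 0%/12 = 0; months 19+ at r₁ = 28.7%/12 = 0.0239167.
After month 18 (no interest yet): B = €525.00 − 18·€23.00 = €111.00.

€111.00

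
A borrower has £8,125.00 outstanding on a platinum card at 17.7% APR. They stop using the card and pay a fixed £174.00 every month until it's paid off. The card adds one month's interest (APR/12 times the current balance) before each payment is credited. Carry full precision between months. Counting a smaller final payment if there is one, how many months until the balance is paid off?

80 payments

Monthly rate r = 17.7%/12 = 1.475% = 0.01475.
Recurrence: B ← B·(1+r) − £174.00.
Month 1: interest £119.84; balance after payment £8,070.84.
Month 2: interest £119.04; balance after payment £8,015.89.
Closed form: n = −ln(1 − rB₀/P)/ln(1+r) = −ln(0.31124)/ln(1.01475) ≈ 79.713, so the balance reaches zero during payment 80.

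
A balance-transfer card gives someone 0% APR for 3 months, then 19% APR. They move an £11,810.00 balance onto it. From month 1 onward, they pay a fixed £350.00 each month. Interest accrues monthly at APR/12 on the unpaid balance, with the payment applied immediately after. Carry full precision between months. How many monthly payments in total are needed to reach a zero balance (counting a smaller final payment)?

Promo months 1–3 at r₀ = 0%/12 = 0; months 4+ at r₁ = 19%/12 = 0.0158333.
After month 3 (no interest yet): B = £11,810.00 − 3·£350.00 = £10,760.00.
Then at r₁ with £350.00/mo: n₂ = −ln(1 − r₁·B/P)/ln(1+r₁) ≈ 42.46 → 43 more payments.

46 payments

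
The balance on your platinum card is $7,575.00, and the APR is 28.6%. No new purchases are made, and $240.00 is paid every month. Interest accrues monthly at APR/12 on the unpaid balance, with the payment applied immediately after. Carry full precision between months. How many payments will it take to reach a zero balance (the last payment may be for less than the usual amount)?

Monthly rate r = 28.6%/12 = 2.38333% = 0.0238333.
Recurrence: B ← B·(1+r) − $240.00.
Month 1: interest $180.54; balance after payment $7,515.54.
Month 2: interest $179.12; balance after payment $7,454.66.
Closed form: n = −ln(1 − rB₀/P)/ln(1+r) = −ln(0.24776)/ln(1.02383) ≈ 59.239, so the balance reaches zero during payment 60.

60 months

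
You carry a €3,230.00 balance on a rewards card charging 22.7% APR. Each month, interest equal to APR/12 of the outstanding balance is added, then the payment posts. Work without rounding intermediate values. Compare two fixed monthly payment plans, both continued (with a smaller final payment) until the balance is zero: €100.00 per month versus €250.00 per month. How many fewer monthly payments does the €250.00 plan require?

Monthly rate r = 22.7%/12 = 1.89167% = 0.0189167.
At €100.00/mo: n = ⌈−ln(1 − rB₀/P)/ln(1+r)⌉ = 51 payments (last €38.64); total interest = total paid − €3,230.00 = €1,808.64.
At €250.00/mo: 15 payments (last €238.74); total interest €508.74.
Payments saved = 51 − 15 = 36.

36 fewer payments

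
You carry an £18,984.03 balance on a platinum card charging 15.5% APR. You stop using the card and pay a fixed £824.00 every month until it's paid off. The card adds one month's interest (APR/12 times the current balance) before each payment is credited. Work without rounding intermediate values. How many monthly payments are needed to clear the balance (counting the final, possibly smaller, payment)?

Monthly rate r = 15.5%/12 = 1.29167% = 0.0129167.
Recurrence: B ← B·(1+r) − £824.00.
Month 1: interest £245.21; balance after payment £18,405.24.
Month 2: interest £237.73; balance after payment £17,818.97.
Closed form: n = −ln(1 − rB₀/P)/ln(1+r) = −ln(0.70241)/ln(1.01292) ≈ 27.523, so the balance reaches zero during payment 28.

28 payments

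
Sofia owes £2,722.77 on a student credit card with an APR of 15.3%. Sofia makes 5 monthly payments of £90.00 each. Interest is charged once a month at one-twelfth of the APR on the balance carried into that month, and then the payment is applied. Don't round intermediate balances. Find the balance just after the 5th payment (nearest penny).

£2,439.21

Monthly rate r = 15.3%/12 = 1.275% = 0.01275.
Each month: B ← B·(1+r) − £90.00.
Month 1: interest £34.72; balance after payment £2,667.49.
Month 2: interest £34.01; balance after payment £2,611.50.
Month 3: interest £33.30; balance after payment £2,554.79.
Month 4: interest £32.57; balance after payment £2,497.37.
Month 5: interest £31.84; balance after payment £2,439.21.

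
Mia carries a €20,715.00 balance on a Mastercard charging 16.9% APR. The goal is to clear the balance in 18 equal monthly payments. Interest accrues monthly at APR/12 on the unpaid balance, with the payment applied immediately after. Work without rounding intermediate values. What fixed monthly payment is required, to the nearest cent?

€1,310.90

Monthly rate r = 16.9%/12 = 1.40833% = 0.0140833.
Level-payment amortization: P = B₀·r / (1 − (1+r)^(−n)) = 20715.00·0.0140833 / (1 − 1.01408^(−18)).
Denominator 1 − (1+r)^(−18) = 0.222546561.
P = 291.736 / 0.222546561 ≈ 1310.90.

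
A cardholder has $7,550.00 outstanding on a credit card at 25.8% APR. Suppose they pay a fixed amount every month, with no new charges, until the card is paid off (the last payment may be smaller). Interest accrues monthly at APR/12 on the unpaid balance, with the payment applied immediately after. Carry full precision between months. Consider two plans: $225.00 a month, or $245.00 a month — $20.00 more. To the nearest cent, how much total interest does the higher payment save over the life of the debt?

Monthly rate r = 25.8%/12 = 2.15% = 0.0215.
At $225.00/mo: n = ⌈−ln(1 − rB₀/P)/ln(1+r)⌉ = 61 payments (last $19.33); total interest = total paid − $7,550.00 = $5,969.33.
At $245.00/mo: 52 payments (last $17.01); total interest $4,962.01.
Interest saved = $5,969.33 − $4,962.01 = $1,007.32.

$1,007.32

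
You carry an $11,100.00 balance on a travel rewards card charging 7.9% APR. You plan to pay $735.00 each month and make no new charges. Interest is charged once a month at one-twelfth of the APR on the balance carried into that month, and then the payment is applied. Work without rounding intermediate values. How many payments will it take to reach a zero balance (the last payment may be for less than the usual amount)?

16 payments

Monthly rate r = 7.9%/12 = 0.658333% = 0.00658333.
Recurrence: B ← B·(1+r) − $735.00.
Month 1: interest $73.08; balance after payment $10,438.08.
Month 2: interest $68.72; balance after payment $9,771.79.
Closed form: n = −ln(1 − rB₀/P)/ln(1+r) = −ln(0.90058)/ln(1.00658) ≈ 15.959, so the balance reaches zero during payment 16.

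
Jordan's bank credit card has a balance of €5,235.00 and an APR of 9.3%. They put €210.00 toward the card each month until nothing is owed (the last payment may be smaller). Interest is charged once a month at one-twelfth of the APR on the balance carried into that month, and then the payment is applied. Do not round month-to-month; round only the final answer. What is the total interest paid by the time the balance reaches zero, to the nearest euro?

Monthly rate r = 9.3%/12 = 0.775% = 0.00775.
Payoff takes n = ⌈−ln(1 − rB₀/P)/ln(1+r)⌉ = ⌈27.807⌉ = 28 payments; the last is €169.64.
Total paid = 27·€210.00 + €169.64 = €5,839.64.
Total interest = total paid − principal = €5,839.64 − €5,235.00 = €604.64.

€605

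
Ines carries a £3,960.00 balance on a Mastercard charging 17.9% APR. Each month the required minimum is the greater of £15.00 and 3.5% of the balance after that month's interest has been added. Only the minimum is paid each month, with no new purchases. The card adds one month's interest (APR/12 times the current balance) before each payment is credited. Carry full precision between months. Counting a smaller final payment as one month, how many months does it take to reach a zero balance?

Monthly rate r = 17.9%/12 = 1.49167% = 0.0149167.
While 3.5% of the post-interest balance exceeds £15.00, each month B ← (B·(1+r))·(1 − 0.035), i.e. B shrinks by the factor (1+r)·0.965 = 0.97939.
This holds for months 1–108. Entering month 109 the balance is £417.95; 3.5% of the post-interest balance is now below £15.00, so the flat £15.00 minimum applies from here.
From month 109 a fixed £15.00 at rate r clears £417.95 in 37 more payments. Total: 108 + 37 = 145 months.

145 months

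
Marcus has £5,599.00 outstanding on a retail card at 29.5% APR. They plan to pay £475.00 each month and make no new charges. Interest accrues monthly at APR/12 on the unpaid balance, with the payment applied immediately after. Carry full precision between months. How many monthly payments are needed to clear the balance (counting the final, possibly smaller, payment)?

15 months

Monthly rate r = 29.5%/12 = 2.45833% = 0.0245833.
Recurrence: B ← B·(1+r) − £475.00.
Month 1: interest £137.64; balance after payment £5,261.64.
Month 2: interest £129.35; balance after payment £4,915.99.
Closed form: n = −ln(1 − rB₀/P)/ln(1+r) = −ln(0.71023)/ln(1.02458) ≈ 14.089, so the balance reaches zero during payment 15.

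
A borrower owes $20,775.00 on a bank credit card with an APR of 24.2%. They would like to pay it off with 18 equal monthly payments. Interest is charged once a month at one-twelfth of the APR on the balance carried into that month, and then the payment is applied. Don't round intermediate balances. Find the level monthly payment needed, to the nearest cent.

Monthly rate r = 24.2%/12 = 2.01667% = 0.0201667.
Level-payment amortization: P = B₀·r / (1 − (1+r)^(−n)) = 20775.00·0.0201667 / (1 − 1.02017^(−18)).
Denominator 1 − (1+r)^(−18) = 0.301896724.
P = 418.962 / 0.301896724 ≈ 1387.77.

$1,387.77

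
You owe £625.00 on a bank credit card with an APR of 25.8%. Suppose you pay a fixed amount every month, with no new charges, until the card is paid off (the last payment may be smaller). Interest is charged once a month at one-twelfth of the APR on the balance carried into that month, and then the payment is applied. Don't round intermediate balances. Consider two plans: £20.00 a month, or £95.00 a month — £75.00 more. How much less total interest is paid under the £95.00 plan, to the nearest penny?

£366.54

Monthly rate r = 25.8%/12 = 2.15% = 0.0215.
At £20.00/mo: n = ⌈−ln(1 − rB₀/P)/ln(1+r)⌉ = 53 payments (last £7.77); total interest = total paid − £625.00 = £422.77.
At £95.00/mo: 8 payments (last £16.23); total interest £56.23.
Interest saved = £422.77 − £56.23 = £366.54.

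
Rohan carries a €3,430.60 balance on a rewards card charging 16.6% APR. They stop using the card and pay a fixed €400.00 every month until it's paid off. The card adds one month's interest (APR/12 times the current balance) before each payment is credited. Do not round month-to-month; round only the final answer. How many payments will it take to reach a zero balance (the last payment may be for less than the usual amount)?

10 months

Monthly rate r = 16.6%/12 = 1.38333% = 0.0138333.
Recurrence: B ← B·(1+r) − €400.00.
Month 1: interest €47.46; balance after payment €3,078.06.
Month 2: interest €42.58; balance after payment €2,720.64.
Closed form: n = −ln(1 − rB₀/P)/ln(1+r) = −ln(0.88136)/ln(1.01383) ≈ 9.192, so the balance reaches zero during payment 10.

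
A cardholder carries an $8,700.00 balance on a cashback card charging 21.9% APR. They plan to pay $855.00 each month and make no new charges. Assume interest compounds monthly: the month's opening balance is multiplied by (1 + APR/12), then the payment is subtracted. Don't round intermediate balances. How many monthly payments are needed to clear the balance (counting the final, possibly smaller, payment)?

12 payments

Monthly rate r = 21.9%/12 = 1.825% = 0.01825.
Recurrence: B ← B·(1+r) − $855.00.
Month 1: interest $158.77; balance after payment $8,003.77.
Month 2: interest $146.07; balance after payment $7,294.84.
Closed form: n = −ln(1 − rB₀/P)/ln(1+r) = −ln(0.8143)/ln(1.01825) ≈ 11.359, so the balance reaches zero during payment 12.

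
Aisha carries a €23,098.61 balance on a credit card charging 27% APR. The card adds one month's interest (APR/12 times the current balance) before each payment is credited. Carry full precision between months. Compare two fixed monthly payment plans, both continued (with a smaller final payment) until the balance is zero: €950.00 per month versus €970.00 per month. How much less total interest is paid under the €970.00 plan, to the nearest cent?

Monthly rate r = 27%/12 = 2.25% = 0.0225.
At €950.00/mo: n = ⌈−ln(1 − rB₀/P)/ln(1+r)⌉ = 36 payments (last €568.32); total interest = total paid − €23,098.61 = €10,719.71.
At €970.00/mo: 35 payments (last €478.00); total interest €10,359.39.
Interest saved = €10,719.71 − €10,359.39 = €360.32.

€360.32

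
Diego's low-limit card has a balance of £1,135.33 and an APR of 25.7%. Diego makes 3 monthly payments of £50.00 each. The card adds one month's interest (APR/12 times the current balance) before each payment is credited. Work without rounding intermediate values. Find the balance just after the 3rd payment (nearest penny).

Monthly rate r = 25.7%/12 = 2.14167% = 0.0214167.
Each month: B ← B·(1+r) − £50.00.
Month 1: interest £24.31; balance after payment £1,109.64.
Month 2: interest £23.76; balance after payment £1,083.41.
Month 3: interest £23.20; balance after payment £1,056.61.

£1,056.61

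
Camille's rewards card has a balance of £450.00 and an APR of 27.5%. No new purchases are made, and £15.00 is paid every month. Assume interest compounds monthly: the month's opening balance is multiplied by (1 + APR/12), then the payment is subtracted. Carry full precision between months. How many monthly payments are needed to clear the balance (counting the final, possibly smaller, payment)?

52 payments

Monthly rate r = 27.5%/12 = 2.29167% = 0.0229167.
Recurrence: B ← B·(1+r) − £15.00.
Month 1: interest £10.31; balance after payment £445.31.
Month 2: interest £10.21; balance after payment £440.52.
Closed form: n = −ln(1 − rB₀/P)/ln(1+r) = −ln(0.3125)/ln(1.02292) ≈ 51.335, so the balance reaches zero during payment 52.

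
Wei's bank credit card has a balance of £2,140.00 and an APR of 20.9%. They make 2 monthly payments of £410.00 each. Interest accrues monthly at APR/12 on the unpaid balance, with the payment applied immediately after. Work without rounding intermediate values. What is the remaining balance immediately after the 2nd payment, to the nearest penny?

Monthly rate r = 20.9%/12 = 1.74167% = 0.0174167.
Each month: B ← B·(1+r) − £410.00.
Month 1: interest £37.27; balance after payment £1,767.27.
Month 2: interest £30.78; balance after payment £1,388.05.

£1,388.05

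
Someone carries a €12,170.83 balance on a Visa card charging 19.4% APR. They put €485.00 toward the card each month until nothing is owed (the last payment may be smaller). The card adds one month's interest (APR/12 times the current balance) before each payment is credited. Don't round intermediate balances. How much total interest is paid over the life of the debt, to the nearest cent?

€3,566.83

Monthly rate r = 19.4%/12 = 1.61667% = 0.0161667.
Payoff takes n = ⌈−ln(1 − rB₀/P)/ln(1+r)⌉ = ⌈32.447⌉ = 33 payments; the last is €217.66.
Total paid = 32·€485.00 + €217.66 = €15,737.66.
Total interest = total paid − principal = €15,737.66 − €12,170.83 = €3,566.83.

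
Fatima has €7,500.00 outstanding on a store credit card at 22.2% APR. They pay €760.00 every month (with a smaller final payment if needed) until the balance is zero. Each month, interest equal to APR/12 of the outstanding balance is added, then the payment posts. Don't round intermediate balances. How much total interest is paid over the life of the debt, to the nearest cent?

Monthly rate r = 22.2%/12 = 1.85% = 0.0185.
Payoff takes n = ⌈−ln(1 − rB₀/P)/ln(1+r)⌉ = ⌈10.997⌉ = 11 payments; the last is €757.71.
Total paid = 10·€760.00 + €757.71 = €8,357.71.
Total interest = total paid − principal = €8,357.71 − €7,500.00 = €857.71.

€857.71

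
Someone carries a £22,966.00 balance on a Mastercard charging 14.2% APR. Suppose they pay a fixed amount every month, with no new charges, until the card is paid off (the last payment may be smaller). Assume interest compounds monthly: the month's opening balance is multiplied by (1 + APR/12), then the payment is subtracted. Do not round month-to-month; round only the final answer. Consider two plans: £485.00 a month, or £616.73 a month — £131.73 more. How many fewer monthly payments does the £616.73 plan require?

20 fewer payments

Monthly rate r = 14.2%/12 = 1.18333% = 0.0118333.
At £485.00/mo: n = ⌈−ln(1 − rB₀/P)/ln(1+r)⌉ = 70 payments (last £414.45); total interest = total paid − £22,966.00 = £10,913.45.
At £616.73/mo: 50 payments (last £239.76); total interest £7,493.53.
Payments saved = 70 − 50 = 20.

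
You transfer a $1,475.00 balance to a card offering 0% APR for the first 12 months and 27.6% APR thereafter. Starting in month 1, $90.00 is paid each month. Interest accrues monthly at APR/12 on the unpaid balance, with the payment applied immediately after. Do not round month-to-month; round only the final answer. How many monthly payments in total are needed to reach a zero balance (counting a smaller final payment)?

Promo months 1–12 at r₀ = 0%/12 = 0; months 13+ at r₁ = 27.6%/12 = 0.023.
After month 12 (no interest yet): B = $1,475.00 − 12·$90.00 = $395.00.
Then at r₁ with $90.00/mo: n₂ = −ln(1 − r₁·B/P)/ln(1+r₁) ≈ 4.68 → 5 more payments.

17 payments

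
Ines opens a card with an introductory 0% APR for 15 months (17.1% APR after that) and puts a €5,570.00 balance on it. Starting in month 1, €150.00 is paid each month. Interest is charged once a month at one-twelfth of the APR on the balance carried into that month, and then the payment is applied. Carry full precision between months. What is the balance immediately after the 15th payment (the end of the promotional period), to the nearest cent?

€3,320.00

Promo months 1–15 at r₀ = 0%/12 = 0; months 16+ at r₁ = 17.1%/12 = 0.01425.
After month 15 (no interest yet): B = €5,570.00 − 15·€150.00 = €3,320.00.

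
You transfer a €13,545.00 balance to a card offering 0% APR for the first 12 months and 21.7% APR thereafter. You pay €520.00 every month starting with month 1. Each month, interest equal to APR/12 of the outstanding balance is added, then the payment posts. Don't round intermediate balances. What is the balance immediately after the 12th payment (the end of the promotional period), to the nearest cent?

Promo months 1–12 at r₀ = 0%/12 = 0; months 13+ at r₁ = 21.7%/12 = 0.0180833.
After month 12 (no interest yet): B = €13,545.00 − 12·€520.00 = €7,305.00.

€7,305.00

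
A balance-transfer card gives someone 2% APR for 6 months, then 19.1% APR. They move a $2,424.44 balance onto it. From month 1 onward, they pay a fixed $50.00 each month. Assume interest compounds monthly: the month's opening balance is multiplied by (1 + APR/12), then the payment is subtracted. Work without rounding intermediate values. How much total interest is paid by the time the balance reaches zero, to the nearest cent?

$1,519.52

Promo months 1–6 at r₀ = 2%/12 = 0.00166667; months 7+ at r₁ = 19.1%/12 = 0.0159167.
After month 6: iterate B ← B·(1+r₀) − $50.00 for 6 months → $2,147.53.
Then at r₁ with $50.00/mo: n₂ = −ln(1 − r₁·B/P)/ln(1+r₁) ≈ 72.88 → 73 more payments.
Total paid = 78·$50.00 + $43.96 = $3,943.96; interest = $3,943.96 − $2,424.44 = $1,519.52.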